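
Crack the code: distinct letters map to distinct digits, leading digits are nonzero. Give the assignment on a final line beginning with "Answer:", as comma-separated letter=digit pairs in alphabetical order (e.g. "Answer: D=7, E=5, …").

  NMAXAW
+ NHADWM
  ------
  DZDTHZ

Step 1. [col 1: W + M ≡ Z (mod 10)] M=6 is one option consistent with column 1 (W + M ≡ Z (mod 10), carry-in 0) — take it ⇒ M=6.
Step 2. [col 1: W + M ≡ Z (mod 10)] column 1 (W + M ≡ Z (mod 10), carry-in 0) doesn't pin W yet; pick W=5 and continue. So W=5.
Step 3. [col 1: W + M ≡ Z (mod 10)] column 1 reads W+M+carry(0)=Z with W=5, M=6; with digits 5,6 already taken and all letters distinct, the only value for Z is 1 ⇒ Z=1.
Step 4. [col 2: A + W ≡ H (mod 10)] no forcing yet in column 2 (carry-in 1); A=8 is free and consistent — try it. So A=8.
Step 5. [col 2: A + W ≡ H (mod 10)] column 2 reads A+W+carry(1)=H with A=8, W=5; with digits 1,5,6,8 already taken and all letters distinct, the only value for H is 4, so H=4.
Step 6. [col 3: X + D ≡ T (mod 10)] no forcing yet in column 3 (carry-in 1); X=2 is free and consistent — try it. So X=2.
Step 7. [col 3: X + D ≡ T (mod 10)] D=7 is one option consistent with column 3 (X + D ≡ T (mod 10), carry-in 1) — take it ⇒ D=7.
Step 8. [col 3: X + D ≡ T (mod 10)] column 3 reads X+D+carry(1)=T with X=2, D=7; with digits 1,2,4,5,6,7,8 already taken and all letters distinct, the only value for T is 0. So T=0.
Step 9. [col 6: N + N ≡ D (mod 10)] from column 6 (D=7, carry-in 1, digits 0,1,2,4,5,6,7,8 already taken and all letters distinct): N must equal 3. So N=3.

Answer: A=8, D=7, H=4, M=6, N=3, T=0, W=5, X=2, Z=1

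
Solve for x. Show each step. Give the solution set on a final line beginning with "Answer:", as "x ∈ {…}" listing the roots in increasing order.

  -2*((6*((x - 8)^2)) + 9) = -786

Step 1. [-2*((6*((x - 8)^2)) + 9) = -786] leading coefficient -2: divide by -2, so div: (6*((x - 8)^2)) + 9 = 393.
Step 2. [(6*((x - 8)^2)) + 9 = 393] +9 is outermost — subtract 9 both sides ⇒ sub: 6*((x - 8)^2) = 384.
Step 3. [6*((x - 8)^2) = 384] 6 out front; divide by 6. So div: (x - 8)^2 = 64.
Step 4. [(x - 8)^2 = 64] LHS squared, RHS 64 ≥ 0: apply √ (±) ⇒ sqrt: x - 8 = 8 or -8.
Step 5. [x - 8 = 8 or -8] the outer -8 inverts by adding 8 ⇒ sub: x = 16 or 0.

Answer: x ∈ {0, 16}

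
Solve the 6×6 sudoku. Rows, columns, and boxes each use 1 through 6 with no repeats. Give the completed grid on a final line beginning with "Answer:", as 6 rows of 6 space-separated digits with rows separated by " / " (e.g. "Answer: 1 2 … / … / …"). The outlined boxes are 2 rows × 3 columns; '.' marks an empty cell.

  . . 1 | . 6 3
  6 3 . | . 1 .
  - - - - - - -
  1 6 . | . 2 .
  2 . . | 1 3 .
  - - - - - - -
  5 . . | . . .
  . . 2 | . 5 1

Step 1. [r6c2∈{4}] nothing but 4 survives at r6c2 ⇒ r6c2=4.
Step 2. [r4c2∈{5}] r4c2 has the single candidate 5. So r4c2=5.
Step 3. [r1c4∈{2,4,5}] row 1 places 5 nowhere but r1c4, so r1c4=5.
Step 4. [r3c4∈{4}] r3c4 has the single candidate 4 ⇒ r3c4=4.
Step 5. [r6c4∈{3,6}] r6c4 is the only open cell in row 6 admitting 6 ⇒ r6c4=6.
Step 6. [r2c6∈{2,4}] across box 2, 4 lands solely at r2c6 ⇒ r2c6=4.
Step 7. [r5c4∈{2,3}] in col 4, 3 fits only at r5c4. So r5c4=3.
Step 8. [r5c2∈{1}] r5c2 has the single candidate 1, so r5c2=1.
Step 9. [r4c6∈{6}] r4c6 has the single candidate 6 ⇒ r4c6=6.
Step 10. [r4c3∈{4}] r4c3's peers cover all but 4, so r4c3=4.
Step 11. [r3c3∈{3}] r3c3 has the single candidate 3 ⇒ r3c3=3.
Step 12. [r2c4∈{2}] only 2 remains possible at r2c4 ⇒ r2c4=2.
Step 13. [r5c3∈{6}] nothing but 6 survives at r5c3, so r5c3=6.
Step 14. [r1c2∈{2}] r1c2 has the single candidate 2. So r1c2=2.
Step 15. [r5c5∈{4}] r5c5 has the single candidate 4 ⇒ r5c5=4.
Step 16. [r6c1∈{3}] r6c1 has the single candidate 3 ⇒ r6c1=3.
Step 17. [r3c6∈{5}] r3c6's peers cover all but 5 ⇒ r3c6=5.
Step 18. [r2c3∈{5}] r2c3 is down to just 5 ⇒ r2c3=5.
Step 19. [r5c6∈{2}] r5c6's peers cover all but 2. So r5c6=2.
Step 20. [r1c1∈{4}] r1c1 has the single candidate 4. So r1c1=4.

Answer: 4 2 1 5 6 3 / 6 3 5 2 1 4 / 1 6 3 4 2 5 / 2 5 4 1 3 6 / 5 1 6 3 4 2 / 3 4 2 6 5 1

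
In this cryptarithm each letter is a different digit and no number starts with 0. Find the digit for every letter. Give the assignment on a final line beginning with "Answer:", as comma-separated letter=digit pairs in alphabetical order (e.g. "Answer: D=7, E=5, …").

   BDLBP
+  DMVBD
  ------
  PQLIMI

Step 1. [col 1: P + D ≡ I (mod 10)] no forcing yet in column 1 (carry-in 0); I=9 is free and consistent — try it. So I=9.
Step 2. [col 1: P + D ≡ I (mod 10)] D=8 is one option consistent with column 1 (P + D ≡ I (mod 10), carry-in 0) — take it ⇒ D=8.
Step 3. [col 1: P + D ≡ I (mod 10)] in column 1 we have P+D≡I with carry-in 0; given D=8, I=9 and digits 8,9 already taken and all letters distinct, that pins P to 1 ⇒ P=1.
Step 4. [col 2: B + B ≡ M (mod 10)] several values work for M in column 2 (B + B ≡ M (mod 10), carry-in 0); try M=6 ⇒ M=6.
Step 5. [col 2: B + B ≡ M (mod 10)] column 2: given M=6, carry-in 0, and digits 1,6,8,9 already taken and all letters distinct, B+B≡M (mod 10) forces B=3, so B=3.
Step 6. [col 3: L + V ≡ I (mod 10)] V=5 is one option consistent with column 3 (L + V ≡ I (mod 10), carry-in 0) — take it. So V=5.
Step 7. [col 3: L + V ≡ I (mod 10)] in column 3 we have L+V≡I with carry-in 0; given V=5, I=9 and digits 1,3,5,6,8,9 already taken and all letters distinct, that pins L to 4. So L=4.
Step 8. [col 5: B + D ≡ Q (mod 10)] column 5 reads B+D+carry(1)=Q with B=3, D=8; with digits 1,3,4,5,6,8,9 already taken and all letters distinct, the only value for Q is 2 ⇒ Q=2.

Answer: B=3, D=8, I=9, L=4, M=6, P=1, Q=2, V=5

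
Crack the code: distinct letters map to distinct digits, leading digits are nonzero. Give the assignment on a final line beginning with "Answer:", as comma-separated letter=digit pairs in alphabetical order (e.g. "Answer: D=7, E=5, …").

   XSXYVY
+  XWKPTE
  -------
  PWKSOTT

Step 1. [P] the sum has 7 digits but both addends have 6; that extra leading digit P is the final carry, namely 1. So P=1.
Step 2. [col 1: Y + E ≡ T (mod 10)] column 1 (Y + E ≡ T (mod 10), carry-in 0) doesn't pin T yet; pick T=3 and continue, so T=3.
Step 3. [col 1: Y + E ≡ T (mod 10)] several values work for Y in column 1 (Y + E ≡ T (mod 10), carry-in 0); try Y=8. So Y=8.
Step 4. [col 1: Y + E ≡ T (mod 10)] column 1: given Y=8, T=3, carry-in 0, and digits 1,3,8 already taken and all letters distinct, Y+E≡T (mod 10) forces E=5, so E=5.
Step 5. [col 2: V + T ≡ T (mod 10)] column 2: given T=3, carry-in 1, and digits 1,3,5,8 already taken and all letters distinct, V+T≡T (mod 10) forces V=9 ⇒ V=9.
Step 6. [col 3: Y + P ≡ O (mod 10)] column 3: given Y=8, P=1, carry-in 1, and digits 1,3,5,8,9 already taken and all letters distinct, Y+P≡O (mod 10) forces O=0, so O=0.
Step 7. [col 4: X + K ≡ S (mod 10)] S=4 is one option consistent with column 4 (X + K ≡ S (mod 10), carry-in 1) — take it, so S=4.
Step 8. [col 4: X + K ≡ S (mod 10)] X=6 is one option consistent with column 4 (X + K ≡ S (mod 10), carry-in 1) — take it. So X=6.
Step 9. [col 4: X + K ≡ S (mod 10)] from column 4 (X=6, S=4, carry-in 1, digits 0,1,3,4,5,6,8,9 already taken and all letters distinct): K must equal 7 ⇒ K=7.
Step 10. [col 5: S + W ≡ K (mod 10)] column 5 reads S+W+carry(1)=K with S=4, K=7; with digits 0,1,3,4,5,6,7,8,9 already taken and all letters distinct, the only value for W is 2. So W=2.

Answer: E=5, K=7, O=0, P=1, S=4, T=3, V=9, W=2, X=6, Y=8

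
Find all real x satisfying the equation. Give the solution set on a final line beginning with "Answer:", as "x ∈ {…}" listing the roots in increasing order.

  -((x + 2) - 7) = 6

Step 1. [-((x + 2) - 7) = 6] leading − — multiply by −1, so neg: (x + 2) - 7 = -6.
Step 2. [(x + 2) - 7 = -6] 7 comes off first (add 7) ⇒ sub: x + 2 = 1.
Step 3. [x + 2 = 1] +2 is outermost — subtract 2 both sides. So sub: x = -1.

Answer: x ∈ {-1}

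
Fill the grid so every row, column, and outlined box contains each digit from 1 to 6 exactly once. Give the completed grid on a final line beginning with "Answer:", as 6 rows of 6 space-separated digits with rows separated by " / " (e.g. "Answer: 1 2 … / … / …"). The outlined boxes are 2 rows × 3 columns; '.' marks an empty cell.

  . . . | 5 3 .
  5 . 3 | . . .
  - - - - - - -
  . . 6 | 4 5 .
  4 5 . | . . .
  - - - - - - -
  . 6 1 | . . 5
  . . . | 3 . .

Step 1. [r6c1∈{2}] nothing but 2 survives at r6c1 ⇒ r6c1=2.
Step 2. [r4c3∈{2}] only 2 remains possible at r4c3 ⇒ r4c3=2.
Step 3. [r6c2∈{4}] nothing but 4 survives at r6c2 ⇒ r6c2=4.
Step 4. [r3c6∈{1,2,3}] r3c6 is the only open cell in row 3 admitting 2. So r3c6=2.
Step 5. [r5c5∈{2,4}] row 5 places 4 nowhere but r5c5 ⇒ r5c5=4.
Step 6. [r2c5∈{1,2,6}] col 5 places 2 nowhere but r2c5, so r2c5=2.
Step 7. [r2c2∈{1}] r2c2's peers cover all but 1. So r2c2=1.
Step 8. [r1c6∈{1,4,6}] row 1 places 1 nowhere but r1c6 ⇒ r1c6=1.
Step 9. [r6c6∈{6}] r6c6 has the single candidate 6 ⇒ r6c6=6.
Step 10. [r4c4∈{1,6}] in col 4, 1 fits only at r4c4. So r4c4=1.
Step 11. [r3c1∈{1,3}] in row 3, 1 fits only at r3c1, so r3c1=1.
Step 12. [r2c4∈{6}] r2c4 has the single candidate 6, so r2c4=6.
Step 13. [r3c2∈{3}] r3c2 has the single candidate 3. So r3c2=3.
Step 14. [r4c6∈{3}] r4c6's peers cover all but 3 ⇒ r4c6=3.
Step 15. [r5c1∈{3}] r5c1 is down to just 3. So r5c1=3.
Step 16. [r6c5∈{1}] nothing but 1 survives at r6c5, so r6c5=1.
Step 17. [r6c3∈{5}] r6c3's peers cover all but 5 ⇒ r6c3=5.
Step 18. [r5c4∈{2}] only 2 remains possible at r5c4, so r5c4=2.
Step 19. [r4c5∈{6}] r4c5's peers cover all but 6. So r4c5=6.
Step 20. [r2c6∈{4}] only 4 remains possible at r2c6, so r2c6=4.
Step 21. [r1c3∈{4}] r1c3 is down to just 4 ⇒ r1c3=4.
Step 22. [r1c1∈{6}] nothing but 6 survives at r1c1. So r1c1=6.
Step 23. [r1c2∈{2}] r1c2's peers cover all but 2. So r1c2=2.

Answer: 6 2 4 5 3 1 / 5 1 3 6 2 4 / 1 3 6 4 5 2 / 4 5 2 1 6 3 / 3 6 1 2 4 5 / 2 4 5 3 1 6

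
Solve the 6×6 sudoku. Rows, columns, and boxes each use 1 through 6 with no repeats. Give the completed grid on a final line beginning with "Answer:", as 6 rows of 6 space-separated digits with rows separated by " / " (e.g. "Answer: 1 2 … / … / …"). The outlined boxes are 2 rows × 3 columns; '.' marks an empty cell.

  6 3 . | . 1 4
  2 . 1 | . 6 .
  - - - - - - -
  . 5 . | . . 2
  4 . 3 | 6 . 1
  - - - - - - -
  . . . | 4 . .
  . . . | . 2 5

Step 1. [r5c5∈{3}] r5c5 is down to just 3, so r5c5=3.
Step 2. [r5c3∈{2,5,6}] r5c3 is the only open cell in col 3 admitting 2. So r5c3=2.
Step 3. [r6c3∈{4,6}] r6c3 is the only open cell in col 3 admitting 4. So r6c3=4.
Step 4. [r3c1∈{1}] only 1 remains possible at r3c1, so r3c1=1.
Step 5. [r6c2∈{1,6}] across row 6, 6 lands solely at r6c2, so r6c2=6.
Step 6. [r2c4∈{3,5}] 5 has one home in row 2: r2c4 ⇒ r2c4=5.
Step 7. [r4c2∈{2}] only 2 remains possible at r4c2 ⇒ r4c2=2.
Step 8. [r3c5∈{4}] r3c5 is down to just 4 ⇒ r3c5=4.
Step 9. [r4c5∈{5}] only 5 remains possible at r4c5. So r4c5=5.
Step 10. [r3c3∈{6}] r3c3 has the single candidate 6. So r3c3=6.
Step 11. [r1c4∈{2}] r1c4 has the single candidate 2, so r1c4=2.
Step 12. [r1c3∈{5}] r1c3 has the single candidate 5. So r1c3=5.
Step 13. [r5c6∈{6}] r5c6's peers cover all but 6, so r5c6=6.
Step 14. [r6c4∈{1}] only 1 remains possible at r6c4 ⇒ r6c4=1.
Step 15. [r2c6∈{3}] only 3 remains possible at r2c6, so r2c6=3.
Step 16. [r3c4∈{3}] r3c4 is down to just 3, so r3c4=3.
Step 17. [r5c2∈{1}] r5c2's peers cover all but 1 ⇒ r5c2=1.
Step 18. [r6c1∈{3}] r6c1 has the single candidate 3. So r6c1=3.
Step 19. [r2c2∈{4}] nothing but 4 survives at r2c2 ⇒ r2c2=4.
Step 20. [r5c1∈{5}] only 5 remains possible at r5c1, so r5c1=5.

Answer: 6 3 5 2 1 4 / 2 4 1 5 6 3 / 1 5 6 3 4 2 / 4 2 3 6 5 1 / 5 1 2 4 3 6 / 3 6 4 1 2 5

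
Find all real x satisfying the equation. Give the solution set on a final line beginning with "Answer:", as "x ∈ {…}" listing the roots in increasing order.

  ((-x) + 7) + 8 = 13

Step 1. [((-x) + 7) + 8 = 13] peel the +8: subtract 8 from each side, so sub: (-x) + 7 = 5.
Step 2. [(-x) + 7 = 5] +7 is outermost — subtract 7 both sides, so sub: -x = -2.
Step 3. [-x = -2] flip signs both sides, so neg: x = 2.

Answer: x ∈ {2}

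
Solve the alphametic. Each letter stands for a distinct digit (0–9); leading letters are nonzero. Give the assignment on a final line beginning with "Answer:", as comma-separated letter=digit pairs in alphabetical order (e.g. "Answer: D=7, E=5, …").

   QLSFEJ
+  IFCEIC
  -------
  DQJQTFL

Step 1. [col 1: J + C ≡ L (mod 10)] several values work for L in column 1 (J + C ≡ L (mod 10), carry-in 0); try L=5. So L=5.
Step 2. [D] adding two 6-digit numbers gives at most 6+1 digits, and here it does — D is that final carry and must be 1, so D=1.
Step 3. [col 1: J + C ≡ L (mod 10)] no forcing yet in column 1 (carry-in 0); C=3 is free and consistent — try it, so C=3.
Step 4. [col 1: J + C ≡ L (mod 10)] from column 1 (C=3, L=5, carry-in 0, digits 1,3,5 already taken and all letters distinct): J must equal 2. So J=2.
Step 5. [col 2: E + I ≡ F (mod 10)] F=7 is one option consistent with column 2 (E + I ≡ F (mod 10), carry-in 0) — take it ⇒ F=7.
Step 6. [col 2: E + I ≡ F (mod 10)] no forcing yet in column 2 (carry-in 0); E=8 is free and consistent — try it. So E=8.
Step 7. [col 2: E + I ≡ F (mod 10)] column 2 reads E+I+carry(0)=F with E=8, F=7; with digits 1,2,3,5,7,8 already taken and all letters distinct, the only value for I is 9, so I=9.
Step 8. [col 3: F + E ≡ T (mod 10)] from column 3 (F=7, E=8, carry-in 1, digits 1,2,3,5,7,8,9 already taken and all letters distinct): T must equal 6. So T=6.
Step 9. [col 4: S + C ≡ Q (mod 10)] column 4: given C=3, carry-in 1, and digits 1,2,3,5,6,7,8,9 already taken and all letters distinct, S+C≡Q (mod 10) forces Q=4 ⇒ Q=4.
Step 10. [col 4: S + C ≡ Q (mod 10)] column 4 reads S+C+carry(1)=Q with C=3, Q=4; with digits 1,2,3,4,5,6,7,8,9 already taken and all letters distinct, the only value for S is 0, so S=0.

Answer: C=3, D=1, E=8, F=7, I=9, J=2, L=5, Q=4, S=0, T=6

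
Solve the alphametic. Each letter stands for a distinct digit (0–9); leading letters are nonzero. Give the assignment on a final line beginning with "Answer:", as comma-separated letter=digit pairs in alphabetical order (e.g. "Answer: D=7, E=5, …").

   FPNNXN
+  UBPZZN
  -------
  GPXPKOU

Step 1. [col 1: N + N ≡ U (mod 10)] column 1 (N + N ≡ U (mod 10), carry-in 0) doesn't pin U yet; pick U=8 and continue. So U=8.
Step 2. [col 1: N + N ≡ U (mod 10)] N=9 is one option consistent with column 1 (N + N ≡ U (mod 10), carry-in 0) — take it. So N=9.
Step 3. [col 2: X + Z ≡ O (mod 10)] column 2 (X + Z ≡ O (mod 10), carry-in 1) doesn't pin O yet; pick O=6 and continue. So O=6.
Step 4. [col 2: X + Z ≡ O (mod 10)] column 2 (X + Z ≡ O (mod 10), carry-in 1) doesn't pin X yet; pick X=0 and continue, so X=0.
Step 5. [G] G is the leading digit of a 7-digit sum of two 6-digit numbers; the final carry is exactly 1. So G=1.
Step 6. [col 2: X + Z ≡ O (mod 10)] in column 2 we have X+Z≡O with carry-in 1; given X=0, O=6 and digits 0,1,6,8,9 already taken and all letters distinct, that pins Z to 5, so Z=5.
Step 7. [col 3: N + Z ≡ K (mod 10)] column 3 reads N+Z+carry(0)=K with N=9, Z=5; with digits 0,1,5,6,8,9 already taken and all letters distinct, the only value for K is 4. So K=4.
Step 8. [col 4: N + P ≡ P (mod 10)] no forcing yet in column 4 (carry-in 1); P=2 is free and consistent — try it. So P=2.
Step 9. [col 5: P + B ≡ X (mod 10)] in column 5 we have P+B≡X with carry-in 1; given P=2, X=0 and digits 0,1,2,4,5,6,8,9 already taken and all letters distinct, that pins B to 7, so B=7.
Step 10. [col 6: F + U ≡ P (mod 10)] column 6: given U=8, P=2, carry-in 1, and digits 0,1,2,4,5,6,7,8,9 already taken and all letters distinct, F+U≡P (mod 10) forces F=3, so F=3.

Answer: B=7, F=3, G=1, K=4, N=9, O=6, P=2, U=8, X=0, Z=5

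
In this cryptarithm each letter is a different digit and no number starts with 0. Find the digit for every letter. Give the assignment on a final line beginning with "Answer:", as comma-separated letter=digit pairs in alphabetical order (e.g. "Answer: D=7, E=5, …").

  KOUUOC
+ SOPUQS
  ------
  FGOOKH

Step 1. [col 1: C + S ≡ H (mod 10)] no forcing yet in column 1 (carry-in 0); S=1 is free and consistent — try it ⇒ S=1.
Step 2. [col 1: C + S ≡ H (mod 10)] no forcing yet in column 1 (carry-in 0); C=7 is free and consistent — try it. So C=7.
Step 3. [col 1: C + S ≡ H (mod 10)] column 1 reads C+S+carry(0)=H with C=7, S=1; with digits 1,7 already taken and all letters distinct, the only value for H is 8, so H=8.
Step 4. [col 2: O + Q ≡ K (mod 10)] several values work for Q in column 2 (O + Q ≡ K (mod 10), carry-in 0); try Q=9 ⇒ Q=9.
Step 5. [col 2: O + Q ≡ K (mod 10)] several values work for K in column 2 (O + Q ≡ K (mod 10), carry-in 0); try K=4 ⇒ K=4.
Step 6. [col 2: O + Q ≡ K (mod 10)] from column 2 (Q=9, K=4, carry-in 0, digits 1,4,7,8,9 already taken and all letters distinct): O must equal 5, so O=5.
Step 7. [col 3: U + U ≡ O (mod 10)] column 3: given O=5, carry-in 1, and digits 1,4,5,7,8,9 already taken and all letters distinct, U+U≡O (mod 10) forces U=2, so U=2.
Step 8. [col 4: U + P ≡ O (mod 10)] from column 4 (U=2, O=5, carry-in 0, digits 1,2,4,5,7,8,9 already taken and all letters distinct): P must equal 3, so P=3.
Step 9. [col 5: O + O ≡ G (mod 10)] from column 5 (O=5, carry-in 0, digits 1,2,3,4,5,7,8,9 already taken and all letters distinct): G must equal 0 ⇒ G=0.
Step 10. [col 6: K + S ≡ F (mod 10)] from column 6 (K=4, S=1, carry-in 1, digits 0,1,2,3,4,5,7,8,9 already taken and all letters distinct): F must equal 6. So F=6.

Answer: C=7, F=6, G=0, H=8, K=4, O=5, P=3, Q=9, S=1, U=2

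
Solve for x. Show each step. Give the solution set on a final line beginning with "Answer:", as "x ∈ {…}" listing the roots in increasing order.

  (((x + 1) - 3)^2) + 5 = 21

Step 1. [(((x + 1) - 3)^2) + 5 = 21] subtract 5: x sits inside (… + 5). So sub: ((x + 1) - 3)^2 = 16.
Step 2. [((x + 1) - 3)^2 = 16] √ both sides: 16 ≥ 0 gives two branches. So sqrt: (x + 1) - 3 = 4 or -4.
Step 3. [(x + 1) - 3 = 4 or -4] peel the -3: add 3 from each side ⇒ sub: x + 1 = 7 or -1.
Step 4. [x + 1 = 7 or -1] peel the +1: subtract 1 from each side. So sub: x = 6 or -2.

Answer: x ∈ {-2, 6}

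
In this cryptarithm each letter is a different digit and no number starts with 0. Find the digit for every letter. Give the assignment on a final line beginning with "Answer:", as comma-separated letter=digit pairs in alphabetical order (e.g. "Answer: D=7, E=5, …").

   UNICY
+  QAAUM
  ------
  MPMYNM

Step 1. [col 1: Y + M ≡ M (mod 10)] column 1: given nothing yet, carry-in 0, and all letters distinct, none taken yet, Y+M≡M (mod 10) forces Y=0, so Y=0.
Step 2. [col 1: Y + M ≡ M (mod 10)] several values work for M in column 1 (Y + M ≡ M (mod 10), carry-in 0); try M=1, so M=1.
Step 3. [col 2: C + U ≡ N (mod 10)] several values work for N in column 2 (C + U ≡ N (mod 10), carry-in 0); try N=7, so N=7.
Step 4. [col 2: C + U ≡ N (mod 10)] C=9 is one option consistent with column 2 (C + U ≡ N (mod 10), carry-in 0) — take it. So C=9.
Step 5. [col 2: C + U ≡ N (mod 10)] column 2 reads C+U+carry(0)=N with C=9, N=7; with digits 0,1,7,9 already taken and all letters distinct, the only value for U is 8, so U=8.
Step 6. [col 3: I + A ≡ Y (mod 10)] column 3 (I + A ≡ Y (mod 10), carry-in 1) doesn't pin A yet; pick A=3 and continue. So A=3.
Step 7. [col 3: I + A ≡ Y (mod 10)] in column 3 we have I+A≡Y with carry-in 1; given A=3, Y=0 and digits 0,1,3,7,8,9 already taken and all letters distinct, that pins I to 6 ⇒ I=6.
Step 8. [col 5: U + Q ≡ P (mod 10)] in column 5 we have U+Q≡P with carry-in 1; given U=8 and digits 0,1,3,6,7,8,9 already taken and all letters distinct, that pins Q to 5 ⇒ Q=5.
Step 9. [col 5: U + Q ≡ P (mod 10)] column 5: given U=8, Q=5, carry-in 1, and digits 0,1,3,5,6,7,8,9 already taken and all letters distinct, U+Q≡P (mod 10) forces P=4. So P=4.

Answer: A=3, C=9, I=6, M=1, N=7, P=4, Q=5, U=8, Y=0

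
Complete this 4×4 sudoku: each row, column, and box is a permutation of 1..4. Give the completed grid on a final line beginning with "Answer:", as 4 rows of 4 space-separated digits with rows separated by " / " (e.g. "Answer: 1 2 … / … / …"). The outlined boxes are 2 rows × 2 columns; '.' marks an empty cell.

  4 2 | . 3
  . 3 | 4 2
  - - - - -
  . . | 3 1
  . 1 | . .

Step 1. [r3c1∈{2}] r3c1 has the single candidate 2 ⇒ r3c1=2.
Step 2. [r4c4∈{4}] nothing but 4 survives at r4c4, so r4c4=4.
Step 3. [r2c1∈{1}] r2c1's peers cover all but 1. So r2c1=1.
Step 4. [r3c2∈{4}] r3c2 has the single candidate 4, so r3c2=4.
Step 5. [r4c3∈{2}] r4c3's peers cover all but 2 ⇒ r4c3=2.
Step 6. [r4c1∈{3}] r4c1 has the single candidate 3 ⇒ r4c1=3.
Step 7. [r1c3∈{1}] r1c3 is down to just 1 ⇒ r1c3=1.

Answer: 4 2 1 3 / 1 3 4 2 / 2 4 3 1 / 3 1 2 4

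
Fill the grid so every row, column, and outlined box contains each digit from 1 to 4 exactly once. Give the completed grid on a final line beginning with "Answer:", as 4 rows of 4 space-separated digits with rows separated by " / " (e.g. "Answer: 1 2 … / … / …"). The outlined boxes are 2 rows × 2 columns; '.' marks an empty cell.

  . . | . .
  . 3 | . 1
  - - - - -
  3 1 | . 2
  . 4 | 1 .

Step 1. [r1c4∈{3,4}] across col 4, 4 lands solely at r1c4. So r1c4=4.
Step 2. [r1c2∈{2}] r1c2 has the single candidate 2. So r1c2=2.
Step 3. [r4c1∈{2}] nothing but 2 survives at r4c1. So r4c1=2.
Step 4. [r2c3∈{2}] r2c3 is down to just 2, so r2c3=2.
Step 5. [r3c3∈{4}] r3c3 has the single candidate 4, so r3c3=4.
Step 6. [r1c3∈{3}] only 3 remains possible at r1c3 ⇒ r1c3=3.
Step 7. [r4c4∈{3}] r4c4 has the single candidate 3 ⇒ r4c4=3.
Step 8. [r2c1∈{4}] r2c1 is down to just 4. So r2c1=4.
Step 9. [r1c1∈{1}] r1c1 is down to just 1, so r1c1=1.

Answer: 1 2 3 4 / 4 3 2 1 / 3 1 4 2 / 2 4 1 3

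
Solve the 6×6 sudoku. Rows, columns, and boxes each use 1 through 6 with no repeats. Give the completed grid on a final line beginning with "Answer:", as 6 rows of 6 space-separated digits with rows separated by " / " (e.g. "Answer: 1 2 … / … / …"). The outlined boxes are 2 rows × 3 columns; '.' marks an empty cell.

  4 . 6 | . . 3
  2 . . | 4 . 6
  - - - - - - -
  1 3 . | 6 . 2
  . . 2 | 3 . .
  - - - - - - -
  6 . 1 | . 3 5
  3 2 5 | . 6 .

Step 1. [r1c4∈{1,2,5}] r1c4 is the only open cell in col 4 admitting 5 ⇒ r1c4=5.
Step 2. [r2c5∈{1}] r2c5 has the single candidate 1 ⇒ r2c5=1.
Step 3. [r3c3∈{4}] r3c3 has the single candidate 4 ⇒ r3c3=4.
Step 4. [r4c5∈{4,5}] in col 5, 4 fits only at r4c5. So r4c5=4.
Step 5. [r4c6∈{1}] r4c6's peers cover all but 1 ⇒ r4c6=1.
Step 6. [r2c2∈{5}] r2c2 is down to just 5. So r2c2=5.
Step 7. [r5c2∈{4}] r5c2 has the single candidate 4. So r5c2=4.
Step 8. [r2c3∈{3}] only 3 remains possible at r2c3 ⇒ r2c3=3.
Step 9. [r5c4∈{2}] r5c4 is down to just 2 ⇒ r5c4=2.
Step 10. [r1c5∈{2}] only 2 remains possible at r1c5 ⇒ r1c5=2.
Step 11. [r3c5∈{5}] r3c5's peers cover all but 5 ⇒ r3c5=5.
Step 12. [r4c1∈{5}] r4c1 is down to just 5. So r4c1=5.
Step 13. [r6c6∈{4}] nothing but 4 survives at r6c6. So r6c6=4.
Step 14. [r6c4∈{1}] only 1 remains possible at r6c4, so r6c4=1.
Step 15. [r1c2∈{1}] r1c2's peers cover all but 1, so r1c2=1.
Step 16. [r4c2∈{6}] nothing but 6 survives at r4c2. So r4c2=6.

Answer: 4 1 6 5 2 3 / 2 5 3 4 1 6 / 1 3 4 6 5 2 / 5 6 2 3 4 1 / 6 4 1 2 3 5 / 3 2 5 1 6 4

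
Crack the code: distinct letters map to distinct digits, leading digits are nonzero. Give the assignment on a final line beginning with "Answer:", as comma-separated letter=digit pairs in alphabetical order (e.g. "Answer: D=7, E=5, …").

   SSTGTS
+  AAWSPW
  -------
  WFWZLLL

Step 1. [col 1: S + W ≡ L (mod 10)] no forcing yet in column 1 (carry-in 0); L=4 is free and consistent — try it ⇒ L=4.
Step 2. [col 1: S + W ≡ L (mod 10)] column 1 (S + W ≡ L (mod 10), carry-in 0) doesn't pin S yet; pick S=3 and continue, so S=3.
Step 3. [col 1: S + W ≡ L (mod 10)] column 1: given S=3, L=4, carry-in 0, and digits 3,4 already taken and all letters distinct, S+W≡L (mod 10) forces W=1 ⇒ W=1.
Step 4. [col 2: T + P ≡ L (mod 10)] several values work for T in column 2 (T + P ≡ L (mod 10), carry-in 0); try T=5, so T=5.
Step 5. [col 2: T + P ≡ L (mod 10)] in column 2 we have T+P≡L with carry-in 0; given T=5, L=4 and digits 1,3,4,5 already taken and all letters distinct, that pins P to 9. So P=9.
Step 6. [col 3: G + S ≡ L (mod 10)] column 3 reads G+S+carry(1)=L with S=3, L=4; with digits 1,3,4,5,9 already taken and all letters distinct, the only value for G is 0 ⇒ G=0.
Step 7. [col 4: T + W ≡ Z (mod 10)] column 4 reads T+W+carry(0)=Z with T=5, W=1; with digits 0,1,3,4,5,9 already taken and all letters distinct, the only value for Z is 6. So Z=6.
Step 8. [col 5: S + A ≡ W (mod 10)] column 5: given S=3, W=1, carry-in 0, and digits 0,1,3,4,5,6,9 already taken and all letters distinct, S+A≡W (mod 10) forces A=8, so A=8.
Step 9. [col 6: S + A ≡ F (mod 10)] in column 6 we have S+A≡F with carry-in 1; given S=3, A=8 and digits 0,1,3,4,5,6,8,9 already taken and all letters distinct, that pins F to 2, so F=2.

Answer: A=8, F=2, G=0, L=4, P=9, S=3, T=5, W=1, Z=6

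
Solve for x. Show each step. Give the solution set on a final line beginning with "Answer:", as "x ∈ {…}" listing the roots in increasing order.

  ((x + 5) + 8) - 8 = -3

Step 1. [((x + 5) + 8) - 8 = -3] peel the -8: add 8 from each side. So sub: (x + 5) + 8 = 5.
Step 2. [(x + 5) + 8 = 5] subtract 8: x sits inside (… + 8) ⇒ sub: x + 5 = -3.
Step 3. [x + 5 = -3] 5 comes off first (subtract 5). So sub: x = -8.

Answer: x ∈ {-8}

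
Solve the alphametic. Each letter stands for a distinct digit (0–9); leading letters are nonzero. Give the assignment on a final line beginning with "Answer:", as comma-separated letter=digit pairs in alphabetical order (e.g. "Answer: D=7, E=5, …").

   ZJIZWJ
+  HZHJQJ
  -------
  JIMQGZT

Step 1. [col 1: J + J ≡ T (mod 10)] column 1 (J + J ≡ T (mod 10), carry-in 0) doesn't pin J yet; pick J=1 and continue ⇒ J=1.
Step 2. [col 1: J + J ≡ T (mod 10)] from column 1 (J=1, carry-in 0, digits 1 already taken and all letters distinct): T must equal 2, so T=2.
Step 3. [col 2: W + Q ≡ Z (mod 10)] Z=8 is one option consistent with column 2 (W + Q ≡ Z (mod 10), carry-in 0) — take it ⇒ Z=8.
Step 4. [col 2: W + Q ≡ Z (mod 10)] column 2 (W + Q ≡ Z (mod 10), carry-in 0) doesn't pin Q yet; pick Q=3 and continue, so Q=3.
Step 5. [col 2: W + Q ≡ Z (mod 10)] column 2 reads W+Q+carry(0)=Z with Q=3, Z=8; with digits 1,2,3,8 already taken and all letters distinct, the only value for W is 5, so W=5.
Step 6. [col 3: Z + J ≡ G (mod 10)] in column 3 we have Z+J≡G with carry-in 0; given Z=8, J=1 and digits 1,2,3,5,8 already taken and all letters distinct, that pins G to 9, so G=9.
Step 7. [col 4: I + H ≡ Q (mod 10)] column 4 (I + H ≡ Q (mod 10), carry-in 0) doesn't pin I yet; pick I=6 and continue, so I=6.
Step 8. [col 4: I + H ≡ Q (mod 10)] in column 4 we have I+H≡Q with carry-in 0; given I=6, Q=3 and digits 1,2,3,5,6,8,9 already taken and all letters distinct, that pins H to 7, so H=7.
Step 9. [col 5: J + Z ≡ M (mod 10)] in column 5 we have J+Z≡M with carry-in 1; given J=1, Z=8 and digits 1,2,3,5,6,7,8,9 already taken and all letters distinct, that pins M to 0. So M=0.

Answer: G=9, H=7, I=6, J=1, M=0, Q=3, T=2, W=5, Z=8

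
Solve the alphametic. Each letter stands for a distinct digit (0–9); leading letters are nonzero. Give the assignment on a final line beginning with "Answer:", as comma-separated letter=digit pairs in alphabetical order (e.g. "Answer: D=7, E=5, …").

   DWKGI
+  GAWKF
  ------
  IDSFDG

Step 1. [col 1: I + F ≡ G (mod 10)] column 1 (I + F ≡ G (mod 10), carry-in 0) doesn't pin G yet; pick G=9 and continue. So G=9.
Step 2. [col 1: I + F ≡ G (mod 10)] column 1 (I + F ≡ G (mod 10), carry-in 0) doesn't pin F yet; pick F=8 and continue. So F=8.
Step 3. [col 1: I + F ≡ G (mod 10)] from column 1 (F=8, G=9, carry-in 0, digits 8,9 already taken and all letters distinct): I must equal 1. So I=1.
Step 4. [col 2: G + K ≡ D (mod 10)] no forcing yet in column 2 (carry-in 0); K=3 is free and consistent — try it. So K=3.
Step 5. [col 2: G + K ≡ D (mod 10)] from column 2 (G=9, K=3, carry-in 0, digits 1,3,8,9 already taken and all letters distinct): D must equal 2, so D=2.
Step 6. [col 3: K + W ≡ F (mod 10)] from column 3 (K=3, F=8, carry-in 1, digits 1,2,3,8,9 already taken and all letters distinct): W must equal 4, so W=4.
Step 7. [col 4: W + A ≡ S (mod 10)] column 4: given W=4, carry-in 0, and digits 1,2,3,4,8,9 already taken and all letters distinct, W+A≡S (mod 10) forces A=6 ⇒ A=6.
Step 8. [col 4: W + A ≡ S (mod 10)] column 4 reads W+A+carry(0)=S with W=4, A=6; with digits 1,2,3,4,6,8,9 already taken and all letters distinct, the only value for S is 0. So S=0.

Answer: A=6, D=2, F=8, G=9, I=1, K=3, S=0, W=4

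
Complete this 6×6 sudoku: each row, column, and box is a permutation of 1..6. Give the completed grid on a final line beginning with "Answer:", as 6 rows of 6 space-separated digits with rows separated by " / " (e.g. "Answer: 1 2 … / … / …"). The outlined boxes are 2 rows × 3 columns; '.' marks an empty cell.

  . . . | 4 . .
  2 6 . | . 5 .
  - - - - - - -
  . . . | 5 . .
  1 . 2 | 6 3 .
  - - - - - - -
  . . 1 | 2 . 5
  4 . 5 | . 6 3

Step 1. [r1c2∈{1,3,5}] across col 2, 1 lands solely at r1c2 ⇒ r1c2=1.
Step 2. [r1c3∈{3}] r1c3 is down to just 3. So r1c3=3.
Step 3. [r3c5∈{1,2,4}] across col 5, 1 lands solely at r3c5 ⇒ r3c5=1.
Step 4. [r3c3∈{4,6}] 6 has one home in col 3: r3c3, so r3c3=6.
Step 5. [r4c6∈{4}] only 4 remains possible at r4c6 ⇒ r4c6=4.
Step 6. [r5c2∈{3}] r5c2 is down to just 3. So r5c2=3.
Step 7. [r6c4∈{1}] r6c4 has the single candidate 1, so r6c4=1.
Step 8. [r1c6∈{2,6}] across row 1, 6 lands solely at r1c6. So r1c6=6.
Step 9. [r4c2∈{5}] r4c2 is down to just 5 ⇒ r4c2=5.
Step 10. [r5c1∈{6}] nothing but 6 survives at r5c1 ⇒ r5c1=6.
Step 11. [r3c2∈{4}] r3c2 is down to just 4. So r3c2=4.
Step 12. [r2c3∈{4}] only 4 remains possible at r2c3 ⇒ r2c3=4.
Step 13. [r3c6∈{2}] r3c6's peers cover all but 2, so r3c6=2.
Step 14. [r3c1∈{3}] only 3 remains possible at r3c1 ⇒ r3c1=3.
Step 15. [r2c4∈{3}] only 3 remains possible at r2c4, so r2c4=3.
Step 16. [r6c2∈{2}] r6c2 is down to just 2 ⇒ r6c2=2.
Step 17. [r5c5∈{4}] nothing but 4 survives at r5c5. So r5c5=4.
Step 18. [r1c1∈{5}] nothing but 5 survives at r1c1 ⇒ r1c1=5.
Step 19. [r1c5∈{2}] r1c5's peers cover all but 2, so r1c5=2.
Step 20. [r2c6∈{1}] nothing but 1 survives at r2c6. So r2c6=1.

Answer: 5 1 3 4 2 6 / 2 6 4 3 5 1 / 3 4 6 5 1 2 / 1 5 2 6 3 4 / 6 3 1 2 4 5 / 4 2 5 1 6 3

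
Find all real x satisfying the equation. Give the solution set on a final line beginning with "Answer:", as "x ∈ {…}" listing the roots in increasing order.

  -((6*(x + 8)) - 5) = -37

Step 1. [-((6*(x + 8)) - 5) = -37] flip signs both sides, so neg: (6*(x + 8)) - 5 = 37.
Step 2. [(6*(x + 8)) - 5 = 37] add 5: x sits inside (… - 5), so sub: 6*(x + 8) = 42.
Step 3. [6*(x + 8) = 42] divide by the outer 6 ⇒ div: x + 8 = 7.
Step 4. [x + 8 = 7] subtract 8: x sits inside (… + 8). So sub: x = -1.

Answer: x ∈ {-1}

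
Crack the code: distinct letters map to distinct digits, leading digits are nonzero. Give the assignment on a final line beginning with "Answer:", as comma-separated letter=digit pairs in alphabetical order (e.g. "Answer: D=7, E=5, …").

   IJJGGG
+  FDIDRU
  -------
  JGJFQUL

Step 1. [col 1: G + U ≡ L (mod 10)] several values work for L in column 1 (G + U ≡ L (mod 10), carry-in 0); try L=5. So L=5.
Step 2. [col 1: G + U ≡ L (mod 10)] no forcing yet in column 1 (carry-in 0); U=2 is free and consistent — try it, so U=2.
Step 3. [J] J is the leading digit of a 7-digit sum of two 6-digit numbers; the final carry is exactly 1. So J=1.
Step 4. [col 1: G + U ≡ L (mod 10)] column 1: given U=2, L=5, carry-in 0, and digits 1,2,5 already taken and all letters distinct, G+U≡L (mod 10) forces G=3, so G=3.
Step 5. [col 2: G + R ≡ U (mod 10)] column 2: given G=3, U=2, carry-in 0, and digits 1,2,3,5 already taken and all letters distinct, G+R≡U (mod 10) forces R=9, so R=9.
Step 6. [col 3: G + D ≡ Q (mod 10)] column 3 (G + D ≡ Q (mod 10), carry-in 1) doesn't pin Q yet; pick Q=4 and continue. So Q=4.
Step 7. [col 3: G + D ≡ Q (mod 10)] column 3 reads G+D+carry(1)=Q with G=3, Q=4; with digits 1,2,3,4,5,9 already taken and all letters distinct, the only value for D is 0 ⇒ D=0.
Step 8. [col 4: J + I ≡ F (mod 10)] no forcing yet in column 4 (carry-in 0); I=6 is free and consistent — try it, so I=6.
Step 9. [col 4: J + I ≡ F (mod 10)] column 4: given J=1, I=6, carry-in 0, and digits 0,1,2,3,4,5,6,9 already taken and all letters distinct, J+I≡F (mod 10) forces F=7. So F=7.

Answer: D=0, F=7, G=3, I=6, J=1, L=5, Q=4, R=9, U=2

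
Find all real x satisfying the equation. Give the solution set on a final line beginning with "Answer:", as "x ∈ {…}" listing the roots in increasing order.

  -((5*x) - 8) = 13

Step 1. [-((5*x) - 8) = 13] flip signs both sides. So neg: (5*x) - 8 = -13.
Step 2. [(5*x) - 8 = -13] add 8: x sits inside (… - 8). So sub: 5*x = -5.
Step 3. [5*x = -5] 5 out front; divide by 5 ⇒ div: x = -1.

Answer: x ∈ {-1}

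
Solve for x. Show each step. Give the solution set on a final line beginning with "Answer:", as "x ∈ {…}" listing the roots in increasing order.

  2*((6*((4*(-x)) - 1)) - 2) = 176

Step 1. [2*((6*((4*(-x)) - 1)) - 2) = 176] LHS = 2·(…); ÷2 both sides. So div: (6*((4*(-x)) - 1)) - 2 = 88.
Step 2. [(6*((4*(-x)) - 1)) - 2 = 88] add 2: x sits inside (… - 2), so sub: 6*((4*(-x)) - 1) = 90.
Step 3. [6*((4*(-x)) - 1) = 90] LHS = 6·(…); ÷6 both sides, so div: (4*(-x)) - 1 = 15.
Step 4. [(4*(-x)) - 1 = 15] -1 is outermost — add 1 both sides ⇒ sub: 4*(-x) = 16.
Step 5. [4*(-x) = 16] 4·(inner) — divide through by 4, so div: -x = 4.
Step 6. [-x = 4] leading − — multiply by −1. So neg: x = -4.

Answer: x ∈ {-4}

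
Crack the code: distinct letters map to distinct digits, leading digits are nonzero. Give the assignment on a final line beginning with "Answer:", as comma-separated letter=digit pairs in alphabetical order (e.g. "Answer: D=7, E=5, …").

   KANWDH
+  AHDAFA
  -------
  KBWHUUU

Step 1. [K] adding two 6-digit numbers gives at most 6+1 digits, and here it does — K is that final carry and must be 1 ⇒ K=1.
Step 2. [col 1: H + A ≡ U (mod 10)] several values work for A in column 1 (H + A ≡ U (mod 10), carry-in 0); try A=8. So A=8.
Step 3. [col 1: H + A ≡ U (mod 10)] no forcing yet in column 1 (carry-in 0); H=4 is free and consistent — try it ⇒ H=4.
Step 4. [col 1: H + A ≡ U (mod 10)] in column 1 we have H+A≡U with carry-in 0; given H=4, A=8 and digits 1,4,8 already taken and all letters distinct, that pins U to 2. So U=2.
Step 5. [col 2: D + F ≡ U (mod 10)] no forcing yet in column 2 (carry-in 1); F=5 is free and consistent — try it. So F=5.
Step 6. [col 2: D + F ≡ U (mod 10)] from column 2 (F=5, U=2, carry-in 1, digits 1,2,4,5,8 already taken and all letters distinct): D must equal 6 ⇒ D=6.
Step 7. [col 3: W + A ≡ U (mod 10)] column 3: given A=8, U=2, carry-in 1, and digits 1,2,4,5,6,8 already taken and all letters distinct, W+A≡U (mod 10) forces W=3 ⇒ W=3.
Step 8. [col 4: N + D ≡ H (mod 10)] in column 4 we have N+D≡H with carry-in 1; given D=6, H=4 and digits 1,2,3,4,5,6,8 already taken and all letters distinct, that pins N to 7. So N=7.
Step 9. [col 6: K + A ≡ B (mod 10)] column 6: given K=1, A=8, carry-in 1, and digits 1,2,3,4,5,6,7,8 already taken and all letters distinct, K+A≡B (mod 10) forces B=0, so B=0.

Answer: A=8, B=0, D=6, F=5, H=4, K=1, N=7, U=2, W=3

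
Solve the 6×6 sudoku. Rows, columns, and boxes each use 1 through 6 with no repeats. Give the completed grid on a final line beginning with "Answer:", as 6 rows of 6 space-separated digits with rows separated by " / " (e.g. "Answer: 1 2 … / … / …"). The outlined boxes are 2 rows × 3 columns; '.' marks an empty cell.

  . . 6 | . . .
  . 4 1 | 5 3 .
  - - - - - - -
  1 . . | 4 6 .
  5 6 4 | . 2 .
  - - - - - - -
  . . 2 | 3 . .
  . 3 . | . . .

Step 1. [r6c4∈{1,2,6}] 6 has one home in col 4: r6c4. So r6c4=6.
Step 2. [r6c6∈{1,2,4,5}] row 6 places 2 nowhere but r6c6, so r6c6=2.
Step 3. [r6c5∈{1,4,5}] 1 has one home in row 6: r6c5. So r6c5=1.
Step 4. [r5c5∈{4,5}] across col 5, 5 lands solely at r5c5. So r5c5=5.
Step 5. [r1c4∈{1,2}] across col 4, 2 lands solely at r1c4, so r1c4=2.
Step 6. [r4c6∈{1,3}] 3 has one home in row 4: r4c6 ⇒ r4c6=3.
Step 7. [r5c6∈{4}] nothing but 4 survives at r5c6 ⇒ r5c6=4.
Step 8. [r6c1∈{4}] nothing but 4 survives at r6c1, so r6c1=4.
Step 9. [r6c3∈{5}] only 5 remains possible at r6c3 ⇒ r6c3=5.
Step 10. [r1c6∈{1}] r1c6's peers cover all but 1. So r1c6=1.
Step 11. [r1c1∈{3}] nothing but 3 survives at r1c1. So r1c1=3.
Step 12. [r2c1∈{2}] r2c1 is down to just 2 ⇒ r2c1=2.
Step 13. [r4c4∈{1}] only 1 remains possible at r4c4. So r4c4=1.
Step 14. [r3c3∈{3}] r3c3 is down to just 3 ⇒ r3c3=3.
Step 15. [r1c2∈{5}] only 5 remains possible at r1c2, so r1c2=5.
Step 16. [r2c6∈{6}] r2c6 is down to just 6, so r2c6=6.
Step 17. [r3c2∈{2}] r3c2 is down to just 2 ⇒ r3c2=2.
Step 18. [r3c6∈{5}] only 5 remains possible at r3c6. So r3c6=5.
Step 19. [r5c1∈{6}] r5c1 has the single candidate 6. So r5c1=6.
Step 20. [r1c5∈{4}] r1c5 is down to just 4 ⇒ r1c5=4.
Step 21. [r5c2∈{1}] only 1 remains possible at r5c2. So r5c2=1.

Answer: 3 5 6 2 4 1 / 2 4 1 5 3 6 / 1 2 3 4 6 5 / 5 6 4 1 2 3 / 6 1 2 3 5 4 / 4 3 5 6 1 2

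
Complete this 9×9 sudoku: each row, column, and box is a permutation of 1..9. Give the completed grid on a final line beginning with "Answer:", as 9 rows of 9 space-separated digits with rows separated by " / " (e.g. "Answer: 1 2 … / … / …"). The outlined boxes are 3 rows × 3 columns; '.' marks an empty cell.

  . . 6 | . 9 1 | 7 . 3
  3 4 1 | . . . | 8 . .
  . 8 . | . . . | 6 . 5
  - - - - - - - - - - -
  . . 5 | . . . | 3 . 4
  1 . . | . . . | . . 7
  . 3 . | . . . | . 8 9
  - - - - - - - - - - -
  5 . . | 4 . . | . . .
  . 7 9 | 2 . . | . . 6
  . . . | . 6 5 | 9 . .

Step 1. [r1c1∈{2}] r1c1 is down to just 2 ⇒ r1c1=2.
Step 2. [r3c8∈{1,2,4,9}] across row 3, 1 lands solely at r3c8, so r3c8=1.
Step 3. [r6c7∈{1,2,5}] 1 has one home in box 6: r6c7. So r6c7=1.
Step 4. [r7c7∈{2}] r7c7's peers cover all but 2. So r7c7=2.
Step 5. [r8c5∈{1,3,8}] 1 has one home in row 8: r8c5. So r8c5=1.
Step 6. [r3c3∈{7}] r3c3 has the single candidate 7. So r3c3=7.
Step 7. [r7c6∈{3,7,8,9}] row 7 places 9 nowhere but r7c6 ⇒ r7c6=9.
Step 8. [r5c7∈{5}] only 5 remains possible at r5c7 ⇒ r5c7=5.
Step 9. [r3c4∈{3}] r3c4 is down to just 3. So r3c4=3.
Step 10. [r1c4∈{5,8}] r1c4 is the only open cell in row 1 admitting 8. So r1c4=8.
Step 11. [r9c4∈{7}] only 7 remains possible at r9c4, so r9c4=7.
Step 12. [r8c7∈{4}] r8c7 is down to just 4. So r8c7=4.
Step 13. [r8c1∈{8}] r8c1's peers cover all but 8. So r8c1=8.
Step 14. [r5c3∈{2,4,8}] col 3 places 8 nowhere but r5c3 ⇒ r5c3=8.
Step 15. [r4c6∈{2,6,7,8}] 8 has one home in col 6: r4c6. So r4c6=8.
Step 16. [r8c6∈{3}] r8c6 has the single candidate 3, so r8c6=3.
Step 17. [r2c9∈{2}] only 2 remains possible at r2c9, so r2c9=2.
Step 18. [r7c2∈{1,6}] in row 7, 6 fits only at r7c2. So r7c2=6.
Step 19. [r7c3∈{3}] nothing but 3 survives at r7c3, so r7c3=3.
Step 20. [r9c1∈{4}] nothing but 4 survives at r9c1 ⇒ r9c1=4.
Step 21. [r6c3∈{2,4}] in col 3, 4 fits only at r6c3. So r6c3=4.
Step 22. [r9c2∈{1,2}] col 2 places 1 nowhere but r9c2. So r9c2=1.
Step 23. [r5c5∈{2,3,4}] across row 5, 3 lands solely at r5c5, so r5c5=3.
Step 24. [r5c6∈{2,4,6}] row 5 places 4 nowhere but r5c6. So r5c6=4.
Step 25. [r3c6∈{2}] r3c6 has the single candidate 2. So r3c6=2.
Step 26. [r6c5∈{2,5,7}] row 6 places 2 nowhere but r6c5 ⇒ r6c5=2.
Step 27. [r4c5∈{7}] r4c5 is down to just 7, so r4c5=7.
Step 28. [r6c6∈{6}] r6c6's peers cover all but 6, so r6c6=6.
Step 29. [r5c8∈{2,6}] across row 5, 6 lands solely at r5c8, so r5c8=6.
Step 30. [r5c4∈{9}] r5c4's peers cover all but 9 ⇒ r5c4=9.
Step 31. [r4c2∈{2,9}] across col 2, 9 lands solely at r4c2 ⇒ r4c2=9.
Step 32. [r2c5∈{5}] r2c5 has the single candidate 5. So r2c5=5.
Step 33. [r7c9∈{1,8}] r7c9 is the only open cell in row 7 admitting 1. So r7c9=1.
Step 34. [r4c1∈{6}] only 6 remains possible at r4c1. So r4c1=6.
Step 35. [r4c4∈{1}] nothing but 1 survives at r4c4, so r4c4=1.
Step 36. [r8c8∈{5}] only 5 remains possible at r8c8, so r8c8=5.
Step 37. [r9c3∈{2}] r9c3 is down to just 2, so r9c3=2.
Step 38. [r1c2∈{5}] r1c2's peers cover all but 5. So r1c2=5.
Step 39. [r3c5∈{4}] r3c5's peers cover all but 4, so r3c5=4.
Step 40. [r3c1∈{9}] nothing but 9 survives at r3c1 ⇒ r3c1=9.
Step 41. [r2c8∈{9}] r2c8 has the single candidate 9 ⇒ r2c8=9.
Step 42. [r9c8∈{3}] r9c8 is down to just 3, so r9c8=3.
Step 43. [r1c8∈{4}] only 4 remains possible at r1c8 ⇒ r1c8=4.
Step 44. [r5c2∈{2}] only 2 remains possible at r5c2 ⇒ r5c2=2.
Step 45. [r7c5∈{8}] only 8 remains possible at r7c5 ⇒ r7c5=8.
Step 46. [r2c6∈{7}] only 7 remains possible at r2c6. So r2c6=7.
Step 47. [r4c8∈{2}] r4c8's peers cover all but 2, so r4c8=2.
Step 48. [r6c4∈{5}] r6c4 has the single candidate 5 ⇒ r6c4=5.
Step 49. [r9c9∈{8}] nothing but 8 survives at r9c9 ⇒ r9c9=8.
Step 50. [r2c4∈{6}] r2c4's peers cover all but 6, so r2c4=6.
Step 51. [r6c1∈{7}] only 7 remains possible at r6c1 ⇒ r6c1=7.
Step 52. [r7c8∈{7}] r7c8 has the single candidate 7, so r7c8=7.

Answer: 2 5 6 8 9 1 7 4 3 / 3 4 1 6 5 7 8 9 2 / 9 8 7 3 4 2 6 1 5 / 6 9 5 1 7 8 3 2 4 / 1 2 8 9 3 4 5 6 7 / 7 3 4 5 2 6 1 8 9 / 5 6 3 4 8 9 2 7 1 / 8 7 9 2 1 3 4 5 6 / 4 1 2 7 6 5 9 3 8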